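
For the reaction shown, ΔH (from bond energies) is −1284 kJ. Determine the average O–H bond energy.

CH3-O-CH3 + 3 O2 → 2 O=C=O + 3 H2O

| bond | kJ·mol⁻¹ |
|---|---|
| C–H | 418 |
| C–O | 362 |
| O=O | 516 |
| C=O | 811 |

D(O–H) ≈ 470 kJ/mol

Let D be the O–H bond energy.
Σ(broken) = 6×418 + 2×362 + 3×516 = 4780
Σ(formed) = 4×811 + 6×D = 3244 + 6D
ΔH = Σ(broken) − Σ(formed) = (4780) − (3244 + 6D) = +1536 − 6D
Setting this equal to −1284 kJ gives 6D = 2820, so D = 470 kJ/mol.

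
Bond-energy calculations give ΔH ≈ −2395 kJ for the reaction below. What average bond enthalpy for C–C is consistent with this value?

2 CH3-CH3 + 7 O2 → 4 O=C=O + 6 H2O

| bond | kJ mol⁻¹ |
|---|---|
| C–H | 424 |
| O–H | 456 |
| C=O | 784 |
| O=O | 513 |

Let D be the C–C bond energy.
Σ(broken) = 2×D + 12×424 + 7×513 = 8679 + 2D
Σ(formed) = 8×784 + 12×456 = 11744
ΔH = Σ(broken) − Σ(formed) = (8679 + 2D) − (11744) = −3065 + 2D
Setting this equal to −2395 kJ gives 2D = 670, so D = 335 kJ/mol.

D(C–C) ≈ 335 kJ/mol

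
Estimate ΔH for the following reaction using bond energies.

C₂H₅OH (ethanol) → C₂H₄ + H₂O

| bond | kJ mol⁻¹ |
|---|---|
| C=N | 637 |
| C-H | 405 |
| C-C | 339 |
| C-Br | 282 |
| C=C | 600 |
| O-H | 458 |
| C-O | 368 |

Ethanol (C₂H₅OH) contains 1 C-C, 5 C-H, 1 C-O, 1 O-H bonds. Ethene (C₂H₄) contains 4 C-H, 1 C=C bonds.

ΔH ≈ +54 kJ

Bonds broken (reactants):
  C-C: 1 × 339 = 339
  C-H: 5 × 405 = 2025
  C-O: 1 × 368 = 368
  O-H: 1 × 458 = 458
  Σ(broken) = 3190 kJ
Bonds formed (products):
  C-H: 4 × 405 = 1620
  C=C: 1 × 600 = 600
  O-H: 2 × 458 = 916
  Σ(formed) = 3136 kJ
ΔH = Σ(broken) − Σ(formed) = 3190 − 3136 = +54 kJ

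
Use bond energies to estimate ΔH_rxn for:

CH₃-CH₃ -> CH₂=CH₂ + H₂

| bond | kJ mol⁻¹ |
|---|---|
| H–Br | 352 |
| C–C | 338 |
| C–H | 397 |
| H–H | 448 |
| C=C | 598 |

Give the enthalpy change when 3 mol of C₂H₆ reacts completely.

ΔH = +258 kJ

Bonds broken (reactants):
  C–C: 1 × 338 = 338
  C–H: 6 × 397 = 2382
  Σ(broken) = 2720 kJ
Bonds formed (products):
  C–H: 4 × 397 = 1588
  C=C: 1 × 598 = 598
  H–H: 1 × 448 = 448
  Σ(formed) = 2634 kJ
ΔH = Σ(broken) − Σ(formed) = 2720 − 2634 = +86 kJ
For 3× the reaction as written: 3 × (+86) = +258 kJ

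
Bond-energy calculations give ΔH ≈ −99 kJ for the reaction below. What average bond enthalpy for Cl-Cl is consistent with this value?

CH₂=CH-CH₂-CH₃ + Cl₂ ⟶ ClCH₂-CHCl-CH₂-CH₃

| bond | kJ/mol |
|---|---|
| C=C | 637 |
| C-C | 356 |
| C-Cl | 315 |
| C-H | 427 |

Let D be the Cl-Cl bond energy.
Σ(broken) = 2×356 + 8×427 + 1×637 + 1×D = 4765 + D
Σ(formed) = 3×356 + 2×315 + 8×427 = 5114
ΔH = Σ(broken) − Σ(formed) = (4765 + D) − (5114) = −349 + D
Setting this equal to −99 kJ gives D = 250 kJ/mol.

D(Cl-Cl) ≈ 250 kJ/mol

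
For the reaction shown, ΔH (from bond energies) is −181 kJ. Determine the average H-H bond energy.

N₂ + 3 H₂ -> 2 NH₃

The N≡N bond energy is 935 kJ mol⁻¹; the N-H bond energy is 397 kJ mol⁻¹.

Let D be the H-H bond energy.
Σ(broken) = 3×D + 1×935 = 935 + 3D
Σ(formed) = 6×397 = 2382
ΔH = Σ(broken) − Σ(formed) = (935 + 3D) − (2382) = −1447 + 3D
Setting this equal to −181 kJ gives 3D = 1266, so D = 422 kJ/mol.

D(H-H) ≈ 422 kJ/mol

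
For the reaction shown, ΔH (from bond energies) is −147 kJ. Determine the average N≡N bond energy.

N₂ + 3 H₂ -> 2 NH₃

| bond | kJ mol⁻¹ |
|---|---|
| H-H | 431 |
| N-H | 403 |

D(N≡N) ≈ 978 kJ/mol

Let D be the N≡N bond energy.
Σ(broken) = 3×431 + 1×D = 1293 + D
Σ(formed) = 6×403 = 2418
ΔH = Σ(broken) − Σ(formed) = (1293 + D) − (2418) = −1125 + D
Setting this equal to −147 kJ gives D = 978 kJ/mol.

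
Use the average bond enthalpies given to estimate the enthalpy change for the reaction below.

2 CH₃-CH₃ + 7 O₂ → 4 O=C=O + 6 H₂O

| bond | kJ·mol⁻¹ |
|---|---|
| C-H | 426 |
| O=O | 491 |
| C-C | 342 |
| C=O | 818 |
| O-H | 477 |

Bonds broken (reactants):
  C-C: 2 × 342 = 684
  C-H: 12 × 426 = 5112
  O=O: 7 × 491 = 3437
  Σ(broken) = 9233 kJ
Bonds formed (products):
  C=O: 8 × 818 = 6544
  O-H: 12 × 477 = 5724
  Σ(formed) = 12268 kJ
ΔH = Σ(broken) − Σ(formed) = 9233 − 12268 = −3035 kJ

ΔH ≈ −3035 kJ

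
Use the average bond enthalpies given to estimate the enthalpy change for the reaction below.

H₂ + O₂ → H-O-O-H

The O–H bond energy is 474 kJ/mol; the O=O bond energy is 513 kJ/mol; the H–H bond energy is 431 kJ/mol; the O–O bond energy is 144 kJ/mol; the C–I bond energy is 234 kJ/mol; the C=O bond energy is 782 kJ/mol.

ΔH ≈ −148 kJ

Bonds broken (reactants):
  H–H: 1 × 431 = 431
  O=O: 1 × 513 = 513
  Σ(broken) = 944 kJ
Bonds formed (products):
  O–H: 2 × 474 = 948
  O–O: 1 × 144 = 144
  Σ(formed) = 1092 kJ
ΔH = Σ(broken) − Σ(formed) = 944 − 1092 = −148 kJ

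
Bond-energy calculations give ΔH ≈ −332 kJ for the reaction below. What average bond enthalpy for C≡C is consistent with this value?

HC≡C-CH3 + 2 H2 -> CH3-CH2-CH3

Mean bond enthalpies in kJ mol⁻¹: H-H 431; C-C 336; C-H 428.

Let D be the C≡C bond energy.
Σ(broken) = 1×D + 1×336 + 4×428 + 2×431 = 2910 + D
Σ(formed) = 2×336 + 8×428 = 4096
ΔH = Σ(broken) − Σ(formed) = (2910 + D) − (4096) = −1186 + D
Setting this equal to −332 kJ gives D = 854 kJ/mol.

D(C≡C) ≈ 854 kJ/mol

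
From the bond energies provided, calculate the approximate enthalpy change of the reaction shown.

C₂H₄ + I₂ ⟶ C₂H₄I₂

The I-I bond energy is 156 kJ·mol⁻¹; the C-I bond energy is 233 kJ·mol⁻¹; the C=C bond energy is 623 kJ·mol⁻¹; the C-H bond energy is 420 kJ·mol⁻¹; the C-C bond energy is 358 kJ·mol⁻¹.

Bonds broken (reactants):
  C-H: 4 × 420 = 1680
  C=C: 1 × 623 = 623
  I-I: 1 × 156 = 156
  Σ(broken) = 2459 kJ
Bonds formed (products):
  C-C: 1 × 358 = 358
  C-H: 4 × 420 = 1680
  C-I: 2 × 233 = 466
  Σ(formed) = 2504 kJ
ΔH = Σ(broken) − Σ(formed) = 2459 − 2504 = −45 kJ

ΔH ≈ −45 kJ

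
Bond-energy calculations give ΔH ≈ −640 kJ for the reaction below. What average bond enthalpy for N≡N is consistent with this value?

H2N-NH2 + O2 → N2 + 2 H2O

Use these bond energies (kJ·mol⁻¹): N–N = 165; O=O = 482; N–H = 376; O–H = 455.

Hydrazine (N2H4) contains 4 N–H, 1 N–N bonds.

D(N≡N) ≈ 971 kJ/mol

Let D be the N≡N bond energy.
Σ(broken) = 4×376 + 1×165 + 1×482 = 2151
Σ(formed) = 1×D + 4×455 = 1820 + D
ΔH = Σ(broken) − Σ(formed) = (2151) − (1820 + D) = +331 − D
Setting this equal to −640 kJ gives D = 971 kJ/mol.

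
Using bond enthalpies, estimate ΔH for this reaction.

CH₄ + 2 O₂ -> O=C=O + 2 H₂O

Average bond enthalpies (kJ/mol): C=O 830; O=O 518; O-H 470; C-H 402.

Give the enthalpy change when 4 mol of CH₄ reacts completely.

Bonds broken (reactants):
  C-H: 4 × 402 = 1608
  O=O: 2 × 518 = 1036
  Σ(broken) = 2644 kJ
Bonds formed (products):
  C=O: 2 × 830 = 1660
  O-H: 4 × 470 = 1880
  Σ(formed) = 3540 kJ
ΔH = Σ(broken) − Σ(formed) = 2644 − 3540 = −896 kJ
For 4× the reaction as written: 4 × (−896) = −3584 kJ

ΔH = −3584 kJ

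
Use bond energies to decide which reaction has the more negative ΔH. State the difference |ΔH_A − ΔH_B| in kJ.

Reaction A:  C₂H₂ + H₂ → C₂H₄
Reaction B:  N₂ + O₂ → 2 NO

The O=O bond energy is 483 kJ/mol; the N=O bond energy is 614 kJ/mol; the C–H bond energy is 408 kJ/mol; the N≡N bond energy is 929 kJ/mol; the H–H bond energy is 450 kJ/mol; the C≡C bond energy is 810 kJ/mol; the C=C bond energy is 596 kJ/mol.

Reaction A, by 336 kJ

Reaction A:
  Bonds broken (reactants):
    C≡C: 1 × 810 = 810
    C–H: 2 × 408 = 816
    H–H: 1 × 450 = 450
    Σ(broken) = 2076 kJ
  Bonds formed (products):
    C–H: 4 × 408 = 1632
    C=C: 1 × 596 = 596
    Σ(formed) = 2228 kJ
  ΔH_A = 2076 − 2228 = −152 kJ
Reaction B:
  Bonds broken (reactants):
    N≡N: 1 × 929 = 929
    O=O: 1 × 483 = 483
    Σ(broken) = 1412 kJ
  Bonds formed (products):
    N=O: 2 × 614 = 1228
    Σ(formed) = 1228 kJ
  ΔH_B = 1412 − 1228 = +184 kJ
ΔH_A − ΔH_B = −336 kJ, so reaction A has the more negative ΔH; |ΔH_A − ΔH_B| = 336 kJ.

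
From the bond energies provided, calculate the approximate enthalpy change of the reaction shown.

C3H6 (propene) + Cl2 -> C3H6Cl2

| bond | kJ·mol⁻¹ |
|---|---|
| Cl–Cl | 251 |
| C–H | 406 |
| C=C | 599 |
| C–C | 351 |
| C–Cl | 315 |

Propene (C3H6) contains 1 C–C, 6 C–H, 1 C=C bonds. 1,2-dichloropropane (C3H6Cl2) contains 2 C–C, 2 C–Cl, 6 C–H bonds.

ΔH ≈ −131 kJ

Bonds broken (reactants):
  C–C: 1 × 351 = 351
  C–H: 6 × 406 = 2436
  C=C: 1 × 599 = 599
  Cl–Cl: 1 × 251 = 251
  Σ(broken) = 3637 kJ
Bonds formed (products):
  C–C: 2 × 351 = 702
  C–Cl: 2 × 315 = 630
  C–H: 6 × 406 = 2436
  Σ(formed) = 3768 kJ
ΔH = Σ(broken) − Σ(formed) = 3637 − 3768 = −131 kJ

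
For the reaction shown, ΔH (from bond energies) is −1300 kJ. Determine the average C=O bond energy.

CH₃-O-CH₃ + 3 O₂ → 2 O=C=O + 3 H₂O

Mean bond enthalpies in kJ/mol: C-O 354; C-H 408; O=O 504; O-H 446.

Let D be the C=O bond energy.
Σ(broken) = 6×408 + 2×354 + 3×504 = 4668
Σ(formed) = 4×D + 6×446 = 2676 + 4D
ΔH = Σ(broken) − Σ(formed) = (4668) − (2676 + 4D) = +1992 − 4D
Setting this equal to −1300 kJ gives 4D = 3292, so D = 823 kJ/mol.

D(C=O) ≈ 823 kJ/mol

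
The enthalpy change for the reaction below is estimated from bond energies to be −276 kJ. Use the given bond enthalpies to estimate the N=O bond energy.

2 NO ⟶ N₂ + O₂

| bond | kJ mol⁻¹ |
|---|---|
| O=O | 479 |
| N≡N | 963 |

Let D be the N=O bond energy.
Σ(broken) = 2×D = 2D
Σ(formed) = 1×963 + 1×479 = 1442
ΔH = Σ(broken) − Σ(formed) = (2D) − (1442) = −1442 + 2D
Setting this equal to −276 kJ gives 2D = 1166, so D = 583 kJ/mol.

D(N=O) ≈ 583 kJ/mol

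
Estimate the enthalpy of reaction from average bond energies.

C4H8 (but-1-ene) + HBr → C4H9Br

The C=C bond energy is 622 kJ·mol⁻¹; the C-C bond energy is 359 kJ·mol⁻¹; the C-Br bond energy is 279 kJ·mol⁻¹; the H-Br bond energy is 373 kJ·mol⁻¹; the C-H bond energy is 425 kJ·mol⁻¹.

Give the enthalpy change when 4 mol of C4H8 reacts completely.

ΔH = −272 kJ

Bonds broken (reactants):
  C-C: 2 × 359 = 718
  C-H: 8 × 425 = 3400
  C=C: 1 × 622 = 622
  H-Br: 1 × 373 = 373
  Σ(broken) = 5113 kJ
Bonds formed (products):
  C-Br: 1 × 279 = 279
  C-C: 3 × 359 = 1077
  C-H: 9 × 425 = 3825
  Σ(formed) = 5181 kJ
ΔH = Σ(broken) − Σ(formed) = 5113 − 5181 = −68 kJ
For 4× the reaction as written: 4 × (−68) = −272 kJ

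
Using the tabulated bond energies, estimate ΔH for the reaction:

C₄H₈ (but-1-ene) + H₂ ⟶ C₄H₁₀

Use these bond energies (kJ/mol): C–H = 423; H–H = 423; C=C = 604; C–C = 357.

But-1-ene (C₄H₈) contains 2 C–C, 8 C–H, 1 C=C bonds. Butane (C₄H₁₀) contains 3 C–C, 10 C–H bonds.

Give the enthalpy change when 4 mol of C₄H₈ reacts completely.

Bonds broken (reactants):
  C–C: 2 × 357 = 714
  C–H: 8 × 423 = 3384
  C=C: 1 × 604 = 604
  H–H: 1 × 423 = 423
  Σ(broken) = 5125 kJ
Bonds formed (products):
  C–C: 3 × 357 = 1071
  C–H: 10 × 423 = 4230
  Σ(formed) = 5301 kJ
ΔH = Σ(broken) − Σ(formed) = 5125 − 5301 = −176 kJ
For 4× the reaction as written: 4 × (−176) = −704 kJ

ΔH = −704 kJ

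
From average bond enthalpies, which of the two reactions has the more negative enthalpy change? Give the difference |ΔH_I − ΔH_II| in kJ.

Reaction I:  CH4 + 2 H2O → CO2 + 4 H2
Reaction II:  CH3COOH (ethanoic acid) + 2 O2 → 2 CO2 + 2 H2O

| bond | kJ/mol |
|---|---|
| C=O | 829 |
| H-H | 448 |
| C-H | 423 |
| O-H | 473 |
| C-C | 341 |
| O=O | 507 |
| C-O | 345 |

Reaction I:
  Bonds broken (reactants):
    C-H: 4 × 423 = 1692
    O-H: 4 × 473 = 1892
    Σ(broken) = 3584 kJ
  Bonds formed (products):
    C=O: 2 × 829 = 1658
    H-H: 4 × 448 = 1792
    Σ(formed) = 3450 kJ
  ΔH_I = 3584 − 3450 = +134 kJ
Reaction II:
  Bonds broken (reactants):
    C-C: 1 × 341 = 341
    C-H: 3 × 423 = 1269
    C-O: 1 × 345 = 345
    C=O: 1 × 829 = 829
    O-H: 1 × 473 = 473
    O=O: 2 × 507 = 1014
    Σ(broken) = 4271 kJ
  Bonds formed (products):
    C=O: 4 × 829 = 3316
    O-H: 4 × 473 = 1892
    Σ(formed) = 5208 kJ
  ΔH_II = 4271 − 5208 = −937 kJ
ΔH_I − ΔH_II = +1071 kJ, so reaction II has the more negative ΔH; |ΔH_I − ΔH_II| = 1071 kJ.

Reaction II, by 1071 kJ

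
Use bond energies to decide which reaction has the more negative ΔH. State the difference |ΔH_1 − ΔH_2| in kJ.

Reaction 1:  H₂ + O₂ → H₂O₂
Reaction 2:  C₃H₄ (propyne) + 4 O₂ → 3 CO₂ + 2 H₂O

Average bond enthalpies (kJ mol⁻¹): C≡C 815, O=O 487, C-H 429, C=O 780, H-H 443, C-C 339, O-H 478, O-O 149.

Reaction 1:
  Bonds broken (reactants):
    H-H: 1 × 443 = 443
    O=O: 1 × 487 = 487
    Σ(broken) = 930 kJ
  Bonds formed (products):
    O-H: 2 × 478 = 956
    O-O: 1 × 149 = 149
    Σ(formed) = 1105 kJ
  ΔH_1 = 930 − 1105 = −175 kJ
Reaction 2:
  Bonds broken (reactants):
    C≡C: 1 × 815 = 815
    C-C: 1 × 339 = 339
    C-H: 4 × 429 = 1716
    O=O: 4 × 487 = 1948
    Σ(broken) = 4818 kJ
  Bonds formed (products):
    C=O: 6 × 780 = 4680
    O-H: 4 × 478 = 1912
    Σ(formed) = 6592 kJ
  ΔH_2 = 4818 − 6592 = −1774 kJ
ΔH_1 − ΔH_2 = +1599 kJ, so reaction 2 has the more negative ΔH; |ΔH_1 − ΔH_2| = 1599 kJ.

Reaction 2, by 1599 kJ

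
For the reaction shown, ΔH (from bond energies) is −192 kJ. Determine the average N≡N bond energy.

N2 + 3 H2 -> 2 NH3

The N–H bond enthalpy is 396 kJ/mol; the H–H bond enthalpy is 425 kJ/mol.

D(N≡N) ≈ 909 kJ/mol

Let D be the N≡N bond energy.
Σ(broken) = 3×425 + 1×D = 1275 + D
Σ(formed) = 6×396 = 2376
ΔH = Σ(broken) − Σ(formed) = (1275 + D) − (2376) = −1101 + D
Setting this equal to −192 kJ gives D = 909 kJ/mol.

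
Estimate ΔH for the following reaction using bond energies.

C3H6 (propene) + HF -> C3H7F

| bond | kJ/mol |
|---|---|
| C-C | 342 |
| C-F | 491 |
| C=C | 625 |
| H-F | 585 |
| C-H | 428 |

ΔH ≈ −51 kJ

Bonds broken (reactants):
  C-C: 1 × 342 = 342
  C-H: 6 × 428 = 2568
  C=C: 1 × 625 = 625
  H-F: 1 × 585 = 585
  Σ(broken) = 4120 kJ
Bonds formed (products):
  C-C: 2 × 342 = 684
  C-F: 1 × 491 = 491
  C-H: 7 × 428 = 2996
  Σ(formed) = 4171 kJ
ΔH = Σ(broken) − Σ(formed) = 4120 − 4171 = −51 kJ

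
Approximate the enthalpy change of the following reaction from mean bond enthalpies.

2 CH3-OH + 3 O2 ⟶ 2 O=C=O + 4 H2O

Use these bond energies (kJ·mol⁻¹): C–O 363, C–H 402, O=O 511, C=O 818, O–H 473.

Bonds broken (reactants):
  C–H: 6 × 402 = 2412
  C–O: 2 × 363 = 726
  O–H: 2 × 473 = 946
  O=O: 3 × 511 = 1533
  Σ(broken) = 5617 kJ
Bonds formed (products):
  C=O: 4 × 818 = 3272
  O–H: 8 × 473 = 3784
  Σ(formed) = 7056 kJ
ΔH = Σ(broken) − Σ(formed) = 5617 − 7056 = −1439 kJ

ΔH ≈ −1439 kJ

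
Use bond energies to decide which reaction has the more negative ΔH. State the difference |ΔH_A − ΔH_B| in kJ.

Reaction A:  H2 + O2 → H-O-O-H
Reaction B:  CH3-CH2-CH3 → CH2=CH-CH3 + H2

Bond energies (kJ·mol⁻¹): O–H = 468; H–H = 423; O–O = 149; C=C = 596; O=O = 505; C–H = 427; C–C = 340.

Reaction A:
  Bonds broken (reactants):
    H–H: 1 × 423 = 423
    O=O: 1 × 505 = 505
    Σ(broken) = 928 kJ
  Bonds formed (products):
    O–H: 2 × 468 = 936
    O–O: 1 × 149 = 149
    Σ(formed) = 1085 kJ
  ΔH_A = 928 − 1085 = −157 kJ
Reaction B:
  Bonds broken (reactants):
    C–C: 2 × 340 = 680
    C–H: 8 × 427 = 3416
    Σ(broken) = 4096 kJ
  Bonds formed (products):
    C–C: 1 × 340 = 340
    C–H: 6 × 427 = 2562
    C=C: 1 × 596 = 596
    H–H: 1 × 423 = 423
    Σ(formed) = 3921 kJ
  ΔH_B = 4096 − 3921 = +175 kJ
ΔH_A − ΔH_B = −332 kJ, so reaction A has the more negative ΔH; |ΔH_A − ΔH_B| = 332 kJ.

Reaction A, by 332 kJ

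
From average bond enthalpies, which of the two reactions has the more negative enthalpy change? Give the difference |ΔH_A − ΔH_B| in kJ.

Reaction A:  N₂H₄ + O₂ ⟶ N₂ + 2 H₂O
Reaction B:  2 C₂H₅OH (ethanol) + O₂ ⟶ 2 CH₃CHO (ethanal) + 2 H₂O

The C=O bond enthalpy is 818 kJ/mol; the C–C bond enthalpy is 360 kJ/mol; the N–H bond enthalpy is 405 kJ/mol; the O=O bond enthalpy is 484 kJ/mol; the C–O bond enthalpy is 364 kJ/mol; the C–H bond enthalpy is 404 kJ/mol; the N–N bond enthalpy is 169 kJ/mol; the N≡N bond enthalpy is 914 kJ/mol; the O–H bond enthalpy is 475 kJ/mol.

Reaction B, by 25 kJ

Reaction A:
  Bonds broken (reactants):
    N–H: 4 × 405 = 1620
    N–N: 1 × 169 = 169
    O=O: 1 × 484 = 484
    Σ(broken) = 2273 kJ
  Bonds formed (products):
    N≡N: 1 × 914 = 914
    O–H: 4 × 475 = 1900
    Σ(formed) = 2814 kJ
  ΔH_A = 2273 − 2814 = −541 kJ
Reaction B:
  Bonds broken (reactants):
    C–C: 2 × 360 = 720
    C–H: 10 × 404 = 4040
    C–O: 2 × 364 = 728
    O–H: 2 × 475 = 950
    O=O: 1 × 484 = 484
    Σ(broken) = 6922 kJ
  Bonds formed (products):
    C–C: 2 × 360 = 720
    C–H: 8 × 404 = 3232
    C=O: 2 × 818 = 1636
    O–H: 4 × 475 = 1900
    Σ(formed) = 7488 kJ
  ΔH_B = 6922 − 7488 = −566 kJ
ΔH_A − ΔH_B = +25 kJ, so reaction B has the more negative ΔH; |ΔH_A − ΔH_B| = 25 kJ.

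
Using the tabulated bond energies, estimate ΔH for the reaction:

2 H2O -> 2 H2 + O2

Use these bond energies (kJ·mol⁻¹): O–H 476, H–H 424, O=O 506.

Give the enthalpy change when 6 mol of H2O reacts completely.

ΔH = +1650 kJ

Bonds broken (reactants):
  O–H: 4 × 476 = 1904
  Σ(broken) = 1904 kJ
Bonds formed (products):
  H–H: 2 × 424 = 848
  O=O: 1 × 506 = 506
  Σ(formed) = 1354 kJ
ΔH = Σ(broken) − Σ(formed) = 1904 − 1354 = +550 kJ
For 3× the reaction as written: 3 × (+550) = +1650 kJ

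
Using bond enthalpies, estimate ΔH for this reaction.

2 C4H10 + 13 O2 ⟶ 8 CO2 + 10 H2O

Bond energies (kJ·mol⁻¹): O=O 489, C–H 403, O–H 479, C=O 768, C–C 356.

ΔH ≈ −5315 kJ

Bonds broken (reactants):
  C–C: 6 × 356 = 2136
  C–H: 20 × 403 = 8060
  O=O: 13 × 489 = 6357
  Σ(broken) = 16553 kJ
Bonds formed (products):
  C=O: 16 × 768 = 12288
  O–H: 20 × 479 = 9580
  Σ(formed) = 21868 kJ
ΔH = Σ(broken) − Σ(formed) = 16553 − 21868 = −5315 kJ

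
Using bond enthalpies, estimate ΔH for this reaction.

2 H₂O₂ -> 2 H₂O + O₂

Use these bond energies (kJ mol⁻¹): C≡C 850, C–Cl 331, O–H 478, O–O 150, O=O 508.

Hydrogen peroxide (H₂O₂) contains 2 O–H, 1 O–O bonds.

ΔH ≈ −208 kJ

Bonds broken (reactants):
  O–H: 4 × 478 = 1912
  O–O: 2 × 150 = 300
  Σ(broken) = 2212 kJ
Bonds formed (products):
  O–H: 4 × 478 = 1912
  O=O: 1 × 508 = 508
  Σ(formed) = 2420 kJ
ΔH = Σ(broken) − Σ(formed) = 2212 − 2420 = −208 kJ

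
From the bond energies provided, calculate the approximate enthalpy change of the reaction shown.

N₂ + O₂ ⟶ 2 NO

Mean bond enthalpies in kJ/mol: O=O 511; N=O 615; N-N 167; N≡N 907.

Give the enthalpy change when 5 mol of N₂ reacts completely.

Bonds broken (reactants):
  N≡N: 1 × 907 = 907
  O=O: 1 × 511 = 511
  Σ(broken) = 1418 kJ
Bonds formed (products):
  N=O: 2 × 615 = 1230
  Σ(formed) = 1230 kJ
ΔH = Σ(broken) − Σ(formed) = 1418 − 1230 = +188 kJ
For 5× the reaction as written: 5 × (+188) = +940 kJ

ΔH = +940 kJ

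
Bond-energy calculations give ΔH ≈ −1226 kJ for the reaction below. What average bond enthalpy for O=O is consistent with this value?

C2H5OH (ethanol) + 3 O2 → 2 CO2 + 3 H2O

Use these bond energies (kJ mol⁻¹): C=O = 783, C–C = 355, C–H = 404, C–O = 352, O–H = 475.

D(O=O) ≈ 518 kJ/mol

Let D be the O=O bond energy.
Σ(broken) = 1×355 + 5×404 + 1×352 + 1×475 + 3×D = 3202 + 3D
Σ(formed) = 4×783 + 6×475 = 5982
ΔH = Σ(broken) − Σ(formed) = (3202 + 3D) − (5982) = −2780 + 3D
Setting this equal to −1226 kJ gives 3D = 1554, so D = 518 kJ/mol.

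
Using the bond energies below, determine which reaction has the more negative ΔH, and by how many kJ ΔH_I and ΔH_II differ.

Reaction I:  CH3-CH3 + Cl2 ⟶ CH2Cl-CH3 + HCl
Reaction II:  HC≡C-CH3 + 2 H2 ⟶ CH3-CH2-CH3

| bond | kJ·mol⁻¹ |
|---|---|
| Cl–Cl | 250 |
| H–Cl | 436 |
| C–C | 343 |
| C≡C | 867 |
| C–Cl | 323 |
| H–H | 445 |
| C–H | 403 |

Reaction II, by 92 kJ

Reaction I:
  Bonds broken (reactants):
    C–C: 1 × 343 = 343
    C–H: 6 × 403 = 2418
    Cl–Cl: 1 × 250 = 250
    Σ(broken) = 3011 kJ
  Bonds formed (products):
    C–C: 1 × 343 = 343
    C–Cl: 1 × 323 = 323
    C–H: 5 × 403 = 2015
    H–Cl: 1 × 436 = 436
    Σ(formed) = 3117 kJ
  ΔH_I = 3011 − 3117 = −106 kJ
Reaction II:
  Bonds broken (reactants):
    C≡C: 1 × 867 = 867
    C–C: 1 × 343 = 343
    C–H: 4 × 403 = 1612
    H–H: 2 × 445 = 890
    Σ(broken) = 3712 kJ
  Bonds formed (products):
    C–C: 2 × 343 = 686
    C–H: 8 × 403 = 3224
    Σ(formed) = 3910 kJ
  ΔH_II = 3712 − 3910 = −198 kJ
ΔH_I − ΔH_II = +92 kJ, so reaction II has the more negative ΔH; |ΔH_I − ΔH_II| = 92 kJ.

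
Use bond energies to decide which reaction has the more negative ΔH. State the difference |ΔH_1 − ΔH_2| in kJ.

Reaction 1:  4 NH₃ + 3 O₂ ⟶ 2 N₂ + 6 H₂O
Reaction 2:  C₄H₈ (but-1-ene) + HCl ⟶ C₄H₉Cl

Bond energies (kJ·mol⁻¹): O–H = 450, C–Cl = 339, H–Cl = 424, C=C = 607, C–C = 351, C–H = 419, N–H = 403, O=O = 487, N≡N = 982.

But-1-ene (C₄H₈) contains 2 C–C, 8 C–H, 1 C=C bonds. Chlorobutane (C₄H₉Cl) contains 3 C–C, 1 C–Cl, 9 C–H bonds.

Reaction 1, by 989 kJ

Reaction 1:
  Bonds broken (reactants):
    N–H: 12 × 403 = 4836
    O=O: 3 × 487 = 1461
    Σ(broken) = 6297 kJ
  Bonds formed (products):
    N≡N: 2 × 982 = 1964
    O–H: 12 × 450 = 5400
    Σ(formed) = 7364 kJ
  ΔH_1 = 6297 − 7364 = −1067 kJ
Reaction 2:
  Bonds broken (reactants):
    C–C: 2 × 351 = 702
    C–H: 8 × 419 = 3352
    C=C: 1 × 607 = 607
    H–Cl: 1 × 424 = 424
    Σ(broken) = 5085 kJ
  Bonds formed (products):
    C–C: 3 × 351 = 1053
    C–Cl: 1 × 339 = 339
    C–H: 9 × 419 = 3771
    Σ(formed) = 5163 kJ
  ΔH_2 = 5085 − 5163 = −78 kJ
ΔH_1 − ΔH_2 = −989 kJ, so reaction 1 has the more negative ΔH; |ΔH_1 − ΔH_2| = 989 kJ.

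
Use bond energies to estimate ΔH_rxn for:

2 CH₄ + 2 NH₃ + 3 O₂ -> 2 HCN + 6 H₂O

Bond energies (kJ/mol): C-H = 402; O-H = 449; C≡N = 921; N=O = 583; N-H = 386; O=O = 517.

Bonds broken (reactants):
  C-H: 8 × 402 = 3216
  N-H: 6 × 386 = 2316
  O=O: 3 × 517 = 1551
  Σ(broken) = 7083 kJ
Bonds formed (products):
  C≡N: 2 × 921 = 1842
  C-H: 2 × 402 = 804
  O-H: 12 × 449 = 5388
  Σ(formed) = 8034 kJ
ΔH = Σ(broken) − Σ(formed) = 7083 − 8034 = −951 kJ

ΔH ≈ −951 kJ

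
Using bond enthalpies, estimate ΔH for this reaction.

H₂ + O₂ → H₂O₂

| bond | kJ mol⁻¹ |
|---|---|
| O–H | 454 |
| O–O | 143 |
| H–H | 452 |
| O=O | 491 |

ΔH ≈ −108 kJ

Bonds broken (reactants):
  H–H: 1 × 452 = 452
  O=O: 1 × 491 = 491
  Σ(broken) = 943 kJ
Bonds formed (products):
  O–H: 2 × 454 = 908
  O–O: 1 × 143 = 143
  Σ(formed) = 1051 kJ
ΔH = Σ(broken) − Σ(formed) = 943 − 1051 = −108 kJ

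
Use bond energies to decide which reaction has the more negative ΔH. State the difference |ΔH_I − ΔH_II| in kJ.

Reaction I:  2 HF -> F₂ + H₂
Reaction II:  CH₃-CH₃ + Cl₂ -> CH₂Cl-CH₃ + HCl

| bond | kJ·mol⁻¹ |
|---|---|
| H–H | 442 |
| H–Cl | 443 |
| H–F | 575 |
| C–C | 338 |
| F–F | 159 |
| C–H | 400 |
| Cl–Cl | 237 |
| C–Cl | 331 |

Reaction I:
  Bonds broken (reactants):
    H–F: 2 × 575 = 1150
    Σ(broken) = 1150 kJ
  Bonds formed (products):
    F–F: 1 × 159 = 159
    H–H: 1 × 442 = 442
    Σ(formed) = 601 kJ
  ΔH_I = 1150 − 601 = +549 kJ
Reaction II:
  Bonds broken (reactants):
    C–C: 1 × 338 = 338
    C–H: 6 × 400 = 2400
    Cl–Cl: 1 × 237 = 237
    Σ(broken) = 2975 kJ
  Bonds formed (products):
    C–C: 1 × 338 = 338
    C–Cl: 1 × 331 = 331
    C–H: 5 × 400 = 2000
    H–Cl: 1 × 443 = 443
    Σ(formed) = 3112 kJ
  ΔH_II = 2975 − 3112 = −137 kJ
ΔH_I − ΔH_II = +686 kJ, so reaction II has the more negative ΔH; |ΔH_I − ΔH_II| = 686 kJ.

Reaction II, by 686 kJ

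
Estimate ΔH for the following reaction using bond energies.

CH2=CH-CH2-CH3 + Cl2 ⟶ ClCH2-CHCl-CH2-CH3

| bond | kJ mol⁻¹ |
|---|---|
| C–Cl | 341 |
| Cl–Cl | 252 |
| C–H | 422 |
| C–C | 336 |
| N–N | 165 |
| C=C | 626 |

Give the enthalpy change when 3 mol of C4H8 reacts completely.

Bonds broken (reactants):
  C–C: 2 × 336 = 672
  C–H: 8 × 422 = 3376
  C=C: 1 × 626 = 626
  Cl–Cl: 1 × 252 = 252
  Σ(broken) = 4926 kJ
Bonds formed (products):
  C–C: 3 × 336 = 1008
  C–Cl: 2 × 341 = 682
  C–H: 8 × 422 = 3376
  Σ(formed) = 5066 kJ
ΔH = Σ(broken) − Σ(formed) = 4926 − 5066 = −140 kJ
For 3× the reaction as written: 3 × (−140) = −420 kJ

ΔH = −420 kJ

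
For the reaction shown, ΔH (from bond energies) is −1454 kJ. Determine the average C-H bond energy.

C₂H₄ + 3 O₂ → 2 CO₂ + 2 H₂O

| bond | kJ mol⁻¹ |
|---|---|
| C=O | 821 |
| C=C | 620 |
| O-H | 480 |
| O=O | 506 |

Let D be the C-H bond energy.
Σ(broken) = 4×D + 1×620 + 3×506 = 2138 + 4D
Σ(formed) = 4×821 + 4×480 = 5204
ΔH = Σ(broken) − Σ(formed) = (2138 + 4D) − (5204) = −3066 + 4D
Setting this equal to −1454 kJ gives 4D = 1612, so D = 403 kJ/mol.

D(C-H) ≈ 403 kJ/mol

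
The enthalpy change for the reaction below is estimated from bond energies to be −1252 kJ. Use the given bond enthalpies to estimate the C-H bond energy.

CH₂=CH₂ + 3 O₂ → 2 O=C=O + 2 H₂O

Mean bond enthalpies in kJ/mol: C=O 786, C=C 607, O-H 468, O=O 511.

D(C-H) ≈ 406 kJ/mol

Let D be the C-H bond energy.
Σ(broken) = 4×D + 1×607 + 3×511 = 2140 + 4D
Σ(formed) = 4×786 + 4×468 = 5016
ΔH = Σ(broken) − Σ(formed) = (2140 + 4D) − (5016) = −2876 + 4D
Setting this equal to −1252 kJ gives 4D = 1624, so D = 406 kJ/mol.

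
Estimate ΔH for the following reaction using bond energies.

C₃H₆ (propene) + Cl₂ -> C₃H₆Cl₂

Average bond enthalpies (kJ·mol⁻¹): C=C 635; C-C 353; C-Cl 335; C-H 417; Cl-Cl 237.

ΔH ≈ −151 kJ

Bonds broken (reactants):
  C-C: 1 × 353 = 353
  C-H: 6 × 417 = 2502
  C=C: 1 × 635 = 635
  Cl-Cl: 1 × 237 = 237
  Σ(broken) = 3727 kJ
Bonds formed (products):
  C-C: 2 × 353 = 706
  C-Cl: 2 × 335 = 670
  C-H: 6 × 417 = 2502
  Σ(formed) = 3878 kJ
ΔH = Σ(broken) − Σ(formed) = 3727 − 3878 = −151 kJ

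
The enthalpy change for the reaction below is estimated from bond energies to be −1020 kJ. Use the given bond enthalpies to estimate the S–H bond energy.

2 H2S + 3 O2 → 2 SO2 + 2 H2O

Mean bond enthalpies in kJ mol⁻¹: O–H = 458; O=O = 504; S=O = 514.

D(S–H) ≈ 339 kJ/mol

Let D be the S–H bond energy.
Σ(broken) = 3×504 + 4×D = 1512 + 4D
Σ(formed) = 4×458 + 4×514 = 3888
ΔH = Σ(broken) − Σ(formed) = (1512 + 4D) − (3888) = −2376 + 4D
Setting this equal to −1020 kJ gives 4D = 1356, so D = 339 kJ/mol.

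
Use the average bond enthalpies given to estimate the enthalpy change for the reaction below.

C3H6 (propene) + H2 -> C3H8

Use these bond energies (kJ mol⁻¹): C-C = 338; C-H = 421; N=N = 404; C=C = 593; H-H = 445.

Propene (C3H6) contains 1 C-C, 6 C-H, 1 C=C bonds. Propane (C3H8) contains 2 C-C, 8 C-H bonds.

Bonds broken (reactants):
  C-C: 1 × 338 = 338
  C-H: 6 × 421 = 2526
  C=C: 1 × 593 = 593
  H-H: 1 × 445 = 445
  Σ(broken) = 3902 kJ
Bonds formed (products):
  C-C: 2 × 338 = 676
  C-H: 8 × 421 = 3368
  Σ(formed) = 4044 kJ
ΔH = Σ(broken) − Σ(formed) = 3902 − 4044 = −142 kJ

ΔH ≈ −142 kJ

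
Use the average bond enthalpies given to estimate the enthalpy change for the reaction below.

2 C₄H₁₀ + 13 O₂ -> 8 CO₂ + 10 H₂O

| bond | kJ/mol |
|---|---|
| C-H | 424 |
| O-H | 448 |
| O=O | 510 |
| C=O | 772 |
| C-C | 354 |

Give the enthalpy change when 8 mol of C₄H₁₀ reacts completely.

ΔH = −16312 kJ

Bonds broken (reactants):
  C-C: 6 × 354 = 2124
  C-H: 20 × 424 = 8480
  O=O: 13 × 510 = 6630
  Σ(broken) = 17234 kJ
Bonds formed (products):
  C=O: 16 × 772 = 12352
  O-H: 20 × 448 = 8960
  Σ(formed) = 21312 kJ
ΔH = Σ(broken) − Σ(formed) = 17234 − 21312 = −4078 kJ
For 4× the reaction as written: 4 × (−4078) = −16312 kJ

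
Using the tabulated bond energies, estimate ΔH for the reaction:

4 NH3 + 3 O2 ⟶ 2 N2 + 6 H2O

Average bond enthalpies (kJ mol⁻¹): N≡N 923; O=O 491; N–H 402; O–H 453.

ΔH ≈ −985 kJ

Bonds broken (reactants):
  N–H: 12 × 402 = 4824
  O=O: 3 × 491 = 1473
  Σ(broken) = 6297 kJ
Bonds formed (products):
  N≡N: 2 × 923 = 1846
  O–H: 12 × 453 = 5436
  Σ(formed) = 7282 kJ
ΔH = Σ(broken) − Σ(formed) = 6297 − 7282 = −985 kJ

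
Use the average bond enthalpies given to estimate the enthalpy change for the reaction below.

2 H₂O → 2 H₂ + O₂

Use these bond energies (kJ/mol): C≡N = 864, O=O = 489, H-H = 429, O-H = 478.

Bonds broken (reactants):
  O-H: 4 × 478 = 1912
  Σ(broken) = 1912 kJ
Bonds formed (products):
  H-H: 2 × 429 = 858
  O=O: 1 × 489 = 489
  Σ(formed) = 1347 kJ
ΔH = Σ(broken) − Σ(formed) = 1912 − 1347 = +565 kJ

ΔH ≈ +565 kJ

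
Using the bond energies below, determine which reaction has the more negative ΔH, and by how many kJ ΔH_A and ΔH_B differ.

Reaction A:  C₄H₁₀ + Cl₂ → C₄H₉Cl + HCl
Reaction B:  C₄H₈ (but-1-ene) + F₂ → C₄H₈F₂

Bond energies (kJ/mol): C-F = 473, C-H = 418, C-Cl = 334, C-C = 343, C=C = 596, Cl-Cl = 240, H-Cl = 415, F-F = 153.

Reaction B, by 449 kJ

Reaction A:
  Bonds broken (reactants):
    C-C: 3 × 343 = 1029
    C-H: 10 × 418 = 4180
    Cl-Cl: 1 × 240 = 240
    Σ(broken) = 5449 kJ
  Bonds formed (products):
    C-C: 3 × 343 = 1029
    C-Cl: 1 × 334 = 334
    C-H: 9 × 418 = 3762
    H-Cl: 1 × 415 = 415
    Σ(formed) = 5540 kJ
  ΔH_A = 5449 − 5540 = −91 kJ
Reaction B:
  Bonds broken (reactants):
    C-C: 2 × 343 = 686
    C-H: 8 × 418 = 3344
    C=C: 1 × 596 = 596
    F-F: 1 × 153 = 153
    Σ(broken) = 4779 kJ
  Bonds formed (products):
    C-C: 3 × 343 = 1029
    C-F: 2 × 473 = 946
    C-H: 8 × 418 = 3344
    Σ(formed) = 5319 kJ
  ΔH_B = 4779 − 5319 = −540 kJ
ΔH_A − ΔH_B = +449 kJ, so reaction B has the more negative ΔH; |ΔH_A − ΔH_B| = 449 kJ.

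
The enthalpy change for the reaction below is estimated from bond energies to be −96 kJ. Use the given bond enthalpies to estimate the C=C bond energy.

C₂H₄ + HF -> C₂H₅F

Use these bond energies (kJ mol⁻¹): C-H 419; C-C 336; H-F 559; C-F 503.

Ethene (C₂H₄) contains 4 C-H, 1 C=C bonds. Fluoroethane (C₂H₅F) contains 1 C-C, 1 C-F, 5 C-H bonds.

Let D be the C=C bond energy.
Σ(broken) = 4×419 + 1×D + 1×559 = 2235 + D
Σ(formed) = 1×336 + 1×503 + 5×419 = 2934
ΔH = Σ(broken) − Σ(formed) = (2235 + D) − (2934) = −699 + D
Setting this equal to −96 kJ gives D = 603 kJ/mol.

D(C=C) ≈ 603 kJ/mol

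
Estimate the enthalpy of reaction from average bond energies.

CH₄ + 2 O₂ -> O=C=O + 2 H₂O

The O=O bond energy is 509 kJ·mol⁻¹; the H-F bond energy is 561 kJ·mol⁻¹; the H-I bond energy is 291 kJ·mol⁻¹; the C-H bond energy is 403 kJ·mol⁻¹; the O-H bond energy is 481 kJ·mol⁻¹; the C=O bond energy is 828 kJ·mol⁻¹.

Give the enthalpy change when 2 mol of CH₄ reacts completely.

ΔH = −1900 kJ

Bonds broken (reactants):
  C-H: 4 × 403 = 1612
  O=O: 2 × 509 = 1018
  Σ(broken) = 2630 kJ
Bonds formed (products):
  C=O: 2 × 828 = 1656
  O-H: 4 × 481 = 1924
  Σ(formed) = 3580 kJ
ΔH = Σ(broken) − Σ(formed) = 2630 − 3580 = −950 kJ
For 2× the reaction as written: 2 × (−950) = −1900 kJ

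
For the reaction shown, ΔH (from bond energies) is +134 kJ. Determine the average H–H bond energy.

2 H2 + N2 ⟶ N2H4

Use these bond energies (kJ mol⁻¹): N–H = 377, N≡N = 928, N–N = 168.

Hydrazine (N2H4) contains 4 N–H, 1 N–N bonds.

D(H–H) ≈ 441 kJ/mol

Let D be the H–H bond energy.
Σ(broken) = 2×D + 1×928 = 928 + 2D
Σ(formed) = 4×377 + 1×168 = 1676
ΔH = Σ(broken) − Σ(formed) = (928 + 2D) − (1676) = −748 + 2D
Setting this equal to +134 kJ gives 2D = 882, so D = 441 kJ/mol.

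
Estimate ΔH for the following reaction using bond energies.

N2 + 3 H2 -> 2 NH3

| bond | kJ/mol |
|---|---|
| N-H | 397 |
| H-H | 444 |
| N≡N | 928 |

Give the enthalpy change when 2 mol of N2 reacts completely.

Bonds broken (reactants):
  H-H: 3 × 444 = 1332
  N≡N: 1 × 928 = 928
  Σ(broken) = 2260 kJ
Bonds formed (products):
  N-H: 6 × 397 = 2382
  Σ(formed) = 2382 kJ
ΔH = Σ(broken) − Σ(formed) = 2260 − 2382 = −122 kJ
For 2× the reaction as written: 2 × (−122) = −244 kJ

ΔH = −244 kJ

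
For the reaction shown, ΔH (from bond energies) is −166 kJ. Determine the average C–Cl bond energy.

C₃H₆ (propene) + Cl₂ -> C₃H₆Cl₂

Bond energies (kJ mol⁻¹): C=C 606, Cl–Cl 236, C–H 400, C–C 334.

D(C–Cl) ≈ 337 kJ/mol

Let D be the C–Cl bond energy.
Σ(broken) = 1×334 + 6×400 + 1×606 + 1×236 = 3576
Σ(formed) = 2×334 + 2×D + 6×400 = 3068 + 2D
ΔH = Σ(broken) − Σ(formed) = (3576) − (3068 + 2D) = +508 − 2D
Setting this equal to −166 kJ gives 2D = 674, so D = 337 kJ/mol.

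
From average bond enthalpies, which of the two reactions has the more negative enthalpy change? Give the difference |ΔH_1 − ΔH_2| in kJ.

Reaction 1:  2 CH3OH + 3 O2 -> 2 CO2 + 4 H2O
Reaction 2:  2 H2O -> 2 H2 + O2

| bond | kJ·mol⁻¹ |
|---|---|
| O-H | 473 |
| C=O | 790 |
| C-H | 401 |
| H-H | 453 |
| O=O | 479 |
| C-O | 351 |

Reaction 1, by 1960 kJ

Reaction 1:
  Bonds broken (reactants):
    C-H: 6 × 401 = 2406
    C-O: 2 × 351 = 702
    O-H: 2 × 473 = 946
    O=O: 3 × 479 = 1437
    Σ(broken) = 5491 kJ
  Bonds formed (products):
    C=O: 4 × 790 = 3160
    O-H: 8 × 473 = 3784
    Σ(formed) = 6944 kJ
  ΔH_1 = 5491 − 6944 = −1453 kJ
Reaction 2:
  Bonds broken (reactants):
    O-H: 4 × 473 = 1892
    Σ(broken) = 1892 kJ
  Bonds formed (products):
    H-H: 2 × 453 = 906
    O=O: 1 × 479 = 479
    Σ(formed) = 1385 kJ
  ΔH_2 = 1892 − 1385 = +507 kJ
ΔH_1 − ΔH_2 = −1960 kJ, so reaction 1 has the more negative ΔH; |ΔH_1 − ΔH_2| = 1960 kJ.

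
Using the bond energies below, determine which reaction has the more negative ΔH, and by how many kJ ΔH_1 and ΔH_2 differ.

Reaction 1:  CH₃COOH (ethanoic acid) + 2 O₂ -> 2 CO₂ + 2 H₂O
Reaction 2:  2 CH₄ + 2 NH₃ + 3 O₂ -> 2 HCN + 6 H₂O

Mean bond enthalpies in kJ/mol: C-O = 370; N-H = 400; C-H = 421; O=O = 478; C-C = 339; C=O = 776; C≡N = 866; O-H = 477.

Reaction 2, by 265 kJ

Reaction 1:
  Bonds broken (reactants):
    C-C: 1 × 339 = 339
    C-H: 3 × 421 = 1263
    C-O: 1 × 370 = 370
    C=O: 1 × 776 = 776
    O-H: 1 × 477 = 477
    O=O: 2 × 478 = 956
    Σ(broken) = 4181 kJ
  Bonds formed (products):
    C=O: 4 × 776 = 3104
    O-H: 4 × 477 = 1908
    Σ(formed) = 5012 kJ
  ΔH_1 = 4181 − 5012 = −831 kJ
Reaction 2:
  Bonds broken (reactants):
    C-H: 8 × 421 = 3368
    N-H: 6 × 400 = 2400
    O=O: 3 × 478 = 1434
    Σ(broken) = 7202 kJ
  Bonds formed (products):
    C≡N: 2 × 866 = 1732
    C-H: 2 × 421 = 842
    O-H: 12 × 477 = 5724
    Σ(formed) = 8298 kJ
  ΔH_2 = 7202 − 8298 = −1096 kJ
ΔH_1 − ΔH_2 = +265 kJ, so reaction 2 has the more negative ΔH; |ΔH_1 − ΔH_2| = 265 kJ.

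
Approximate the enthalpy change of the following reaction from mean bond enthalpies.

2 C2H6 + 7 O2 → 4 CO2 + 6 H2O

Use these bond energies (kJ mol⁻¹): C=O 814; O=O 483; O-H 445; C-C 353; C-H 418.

Bonds broken (reactants):
  C-C: 2 × 353 = 706
  C-H: 12 × 418 = 5016
  O=O: 7 × 483 = 3381
  Σ(broken) = 9103 kJ
Bonds formed (products):
  C=O: 8 × 814 = 6512
  O-H: 12 × 445 = 5340
  Σ(formed) = 11852 kJ
ΔH = Σ(broken) − Σ(formed) = 9103 − 11852 = −2749 kJ

ΔH ≈ −2749 kJ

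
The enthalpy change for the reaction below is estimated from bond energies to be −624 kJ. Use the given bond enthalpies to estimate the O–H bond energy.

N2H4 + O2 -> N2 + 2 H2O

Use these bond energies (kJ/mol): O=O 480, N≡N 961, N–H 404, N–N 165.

Let D be the O–H bond energy.
Σ(broken) = 4×404 + 1×165 + 1×480 = 2261
Σ(formed) = 1×961 + 4×D = 961 + 4D
ΔH = Σ(broken) − Σ(formed) = (2261) − (961 + 4D) = +1300 − 4D
Setting this equal to −624 kJ gives 4D = 1924, so D = 481 kJ/mol.

D(O–H) ≈ 481 kJ/mol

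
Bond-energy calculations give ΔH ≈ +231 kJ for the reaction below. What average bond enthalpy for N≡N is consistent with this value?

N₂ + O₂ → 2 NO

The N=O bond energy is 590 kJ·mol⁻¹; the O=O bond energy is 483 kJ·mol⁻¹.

D(N≡N) ≈ 928 kJ/mol

Let D be the N≡N bond energy.
Σ(broken) = 1×D + 1×483 = 483 + D
Σ(formed) = 2×590 = 1180
ΔH = Σ(broken) − Σ(formed) = (483 + D) − (1180) = −697 + D
Setting this equal to +231 kJ gives D = 928 kJ/mol.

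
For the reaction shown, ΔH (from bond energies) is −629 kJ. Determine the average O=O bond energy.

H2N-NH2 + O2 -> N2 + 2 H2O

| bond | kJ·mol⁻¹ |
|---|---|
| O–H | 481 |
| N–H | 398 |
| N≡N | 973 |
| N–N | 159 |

Let D be the O=O bond energy.
Σ(broken) = 4×398 + 1×159 + 1×D = 1751 + D
Σ(formed) = 1×973 + 4×481 = 2897
ΔH = Σ(broken) − Σ(formed) = (1751 + D) − (2897) = −1146 + D
Setting this equal to −629 kJ gives D = 517 kJ/mol.

D(O=O) ≈ 517 kJ/mol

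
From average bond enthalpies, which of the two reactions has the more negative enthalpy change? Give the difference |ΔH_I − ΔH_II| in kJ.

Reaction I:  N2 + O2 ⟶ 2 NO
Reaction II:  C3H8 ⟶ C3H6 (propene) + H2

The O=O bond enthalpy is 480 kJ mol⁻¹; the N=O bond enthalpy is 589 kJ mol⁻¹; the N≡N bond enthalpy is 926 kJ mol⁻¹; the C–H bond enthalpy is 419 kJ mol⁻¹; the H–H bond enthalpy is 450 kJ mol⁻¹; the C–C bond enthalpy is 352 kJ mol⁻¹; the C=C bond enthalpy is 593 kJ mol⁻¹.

Reaction II, by 81 kJ

Reaction I:
  Bonds broken (reactants):
    N≡N: 1 × 926 = 926
    O=O: 1 × 480 = 480
    Σ(broken) = 1406 kJ
  Bonds formed (products):
    N=O: 2 × 589 = 1178
    Σ(formed) = 1178 kJ
  ΔH_I = 1406 − 1178 = +228 kJ
Reaction II:
  Bonds broken (reactants):
    C–C: 2 × 352 = 704
    C–H: 8 × 419 = 3352
    Σ(broken) = 4056 kJ
  Bonds formed (products):
    C–C: 1 × 352 = 352
    C–H: 6 × 419 = 2514
    C=C: 1 × 593 = 593
    H–H: 1 × 450 = 450
    Σ(formed) = 3909 kJ
  ΔH_II = 4056 − 3909 = +147 kJ
ΔH_I − ΔH_II = +81 kJ, so reaction II has the more negative ΔH; |ΔH_I − ΔH_II| = 81 kJ.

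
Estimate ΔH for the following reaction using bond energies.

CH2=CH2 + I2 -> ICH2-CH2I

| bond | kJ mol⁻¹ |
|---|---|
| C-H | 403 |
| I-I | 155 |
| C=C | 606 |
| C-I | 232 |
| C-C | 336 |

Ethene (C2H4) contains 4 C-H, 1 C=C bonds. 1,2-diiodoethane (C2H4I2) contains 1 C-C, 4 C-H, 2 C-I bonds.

Bonds broken (reactants):
  C-H: 4 × 403 = 1612
  C=C: 1 × 606 = 606
  I-I: 1 × 155 = 155
  Σ(broken) = 2373 kJ
Bonds formed (products):
  C-C: 1 × 336 = 336
  C-H: 4 × 403 = 1612
  C-I: 2 × 232 = 464
  Σ(formed) = 2412 kJ
ΔH = Σ(broken) − Σ(formed) = 2373 − 2412 = −39 kJ

ΔH ≈ −39 kJ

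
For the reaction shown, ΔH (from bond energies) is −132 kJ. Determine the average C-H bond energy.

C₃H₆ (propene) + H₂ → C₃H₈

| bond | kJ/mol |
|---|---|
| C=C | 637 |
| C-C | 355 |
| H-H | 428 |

Let D be the C-H bond energy.
Σ(broken) = 1×355 + 6×D + 1×637 + 1×428 = 1420 + 6D
Σ(formed) = 2×355 + 8×D = 710 + 8D
ΔH = Σ(broken) − Σ(formed) = (1420 + 6D) − (710 + 8D) = +710 − 2D
Setting this equal to −132 kJ gives 2D = 842, so D = 421 kJ/mol.

D(C-H) ≈ 421 kJ/mol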